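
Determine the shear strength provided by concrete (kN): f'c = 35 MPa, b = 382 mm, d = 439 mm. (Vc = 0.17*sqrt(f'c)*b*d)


Vc = 0.17 * sqrt(35) * 382 * 439 / 1000
= 168.66 kN

168.66


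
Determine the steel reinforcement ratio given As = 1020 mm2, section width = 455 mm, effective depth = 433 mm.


rho = As / (b * d)
= 1020 / (455 * 433)
= 0.0052

0.0052


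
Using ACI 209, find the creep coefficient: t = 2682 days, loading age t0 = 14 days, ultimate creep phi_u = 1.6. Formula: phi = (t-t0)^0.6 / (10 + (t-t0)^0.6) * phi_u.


dt = 2682 - 14 = 2668
phi = 2668^0.6 / (10 + 2668^0.6) * 1.6
= 1.471

1.471


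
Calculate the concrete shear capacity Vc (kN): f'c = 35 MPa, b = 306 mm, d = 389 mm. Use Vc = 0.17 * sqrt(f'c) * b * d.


Vc = 0.17 * sqrt(35) * 306 * 389 / 1000
= 119.72 kN

119.72


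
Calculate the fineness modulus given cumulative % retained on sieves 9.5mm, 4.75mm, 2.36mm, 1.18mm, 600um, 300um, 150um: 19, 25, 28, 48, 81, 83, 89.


FM = sum(cumulative % retained) / 100
= 373 / 100
= 3.73

3.73


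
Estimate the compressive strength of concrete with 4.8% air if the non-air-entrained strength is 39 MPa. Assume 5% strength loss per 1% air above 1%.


Strength loss = (4.8 - 1) * 5 = 19.0%
f'c = 39 * (1 - 19.0/100)
= 31.59 MPa

31.59


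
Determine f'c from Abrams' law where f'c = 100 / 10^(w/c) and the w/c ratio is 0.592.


f'c = 100 / 10^0.592
= 100 / 3.908
= 25.59 MPa

25.59


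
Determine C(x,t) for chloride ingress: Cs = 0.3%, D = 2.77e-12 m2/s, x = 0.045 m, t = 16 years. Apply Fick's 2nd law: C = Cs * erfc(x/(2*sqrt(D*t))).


t_seconds = 16 * 365.25 * 24 * 3600 = 504921600.0 s
arg = 0.045 / (2 * sqrt(2.77e-12 * 504921600.0))
= 0.6016
erfc(0.6016) = 0.3949
C = 0.3 * 0.3949 = 0.1185%

0.1185


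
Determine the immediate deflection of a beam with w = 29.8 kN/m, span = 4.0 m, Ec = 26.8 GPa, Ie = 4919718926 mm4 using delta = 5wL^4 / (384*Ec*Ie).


Convert: L = 4.0 m = 4000 mm, Ec = 26.8 GPa = 26800 MPa
delta = 5 * 29.8 * 4000^4 / (384 * 26800 * 4919718926)
= 0.75 mm

0.75


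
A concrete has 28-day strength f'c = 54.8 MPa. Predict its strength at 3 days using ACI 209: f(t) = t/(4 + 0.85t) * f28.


f(3) = 3 / (4 + 0.85 * 3) * 54.8
= 3 / 6.55 * 54.8
= 25.1 MPa

25.1


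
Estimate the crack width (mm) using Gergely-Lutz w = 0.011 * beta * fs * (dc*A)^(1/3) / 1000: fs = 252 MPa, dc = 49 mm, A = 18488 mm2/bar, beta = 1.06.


w = 0.011 * beta * fs * (dc * A)^(1/3) / 1000
= 0.011 * 1.06 * 252 * (49 * 18488)^(1/3) / 1000
= 0.284 mm

0.284


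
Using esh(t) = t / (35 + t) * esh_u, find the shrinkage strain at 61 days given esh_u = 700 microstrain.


esh(61) = 61 / (35 + 61) * 700
= 61 / 96 * 700
= 444.8 microstrain

444.8


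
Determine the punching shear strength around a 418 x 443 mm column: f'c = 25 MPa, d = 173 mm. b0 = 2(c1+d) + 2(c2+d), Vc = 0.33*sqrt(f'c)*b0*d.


b0 = 2*(418 + 173) + 2*(443 + 173) = 2414 mm
Vc = 0.33 * sqrt(25) * 2414 * 173 / 1000
= 689.08 kN

689.08


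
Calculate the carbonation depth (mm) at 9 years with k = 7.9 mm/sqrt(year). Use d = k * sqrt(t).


depth = k * sqrt(t)
= 7.9 * sqrt(9)
= 23.7 mm

23.7


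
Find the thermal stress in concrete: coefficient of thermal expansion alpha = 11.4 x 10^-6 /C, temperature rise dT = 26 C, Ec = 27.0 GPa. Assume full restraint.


sigma = alpha * dT * Ec
= 11.4e-6 * 26 * 27.0 * 1000
= 8.003 MPa

8.003


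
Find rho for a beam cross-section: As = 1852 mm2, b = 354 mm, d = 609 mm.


rho = As / (b * d)
= 1852 / (354 * 609)
= 0.0086

0.0086


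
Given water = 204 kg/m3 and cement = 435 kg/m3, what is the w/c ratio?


w/c = water / cement
w/c = 204 / 435 = 0.469

0.469


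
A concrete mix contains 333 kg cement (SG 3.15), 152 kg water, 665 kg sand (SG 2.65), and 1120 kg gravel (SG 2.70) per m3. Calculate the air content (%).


Vol cement = 333 / (3.15 * 1000) = 0.105714 m3
Vol water = 152 / 1000 = 0.152 m3
Vol sand = 665 / (2.65 * 1000) = 0.250943 m3
Vol gravel = 1120 / (2.70 * 1000) = 0.414815 m3
Total solid + water volume = 0.923472 m3
Air = (1 - 0.923472) * 100 = 7.65%

7.65


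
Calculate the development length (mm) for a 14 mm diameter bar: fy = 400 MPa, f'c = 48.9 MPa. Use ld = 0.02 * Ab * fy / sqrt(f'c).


Ab = pi * 14^2 / 4 = 153.938 mm2
ld = 0.02 * 153.938 * 400 / sqrt(48.9)
= 176.1 mm

176.1


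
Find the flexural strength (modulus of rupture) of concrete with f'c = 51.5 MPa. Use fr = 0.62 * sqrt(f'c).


fr = 0.62 * sqrt(51.5)
= 4.449 MPa

4.449


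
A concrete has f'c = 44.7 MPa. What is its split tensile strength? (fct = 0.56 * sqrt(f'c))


fct = 0.56 * sqrt(44.7)
= 0.56 * 6.686
= 3.744 MPa

3.744


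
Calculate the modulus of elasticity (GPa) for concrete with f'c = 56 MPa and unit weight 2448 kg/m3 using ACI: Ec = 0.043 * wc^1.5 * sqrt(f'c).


Ec = 0.043 * 2448^1.5 * sqrt(56) / 1000
= 38.97 GPa

38.97


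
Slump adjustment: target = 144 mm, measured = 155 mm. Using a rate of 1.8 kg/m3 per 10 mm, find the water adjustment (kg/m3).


Difference = 144 - 155 = -11 mm
Water adjustment = -11 * 1.8 / 10 = -2.0 kg/m3

-2.0


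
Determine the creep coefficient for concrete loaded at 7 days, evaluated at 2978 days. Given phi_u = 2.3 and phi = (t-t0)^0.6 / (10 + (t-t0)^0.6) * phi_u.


dt = 2978 - 7 = 2971
phi = 2971^0.6 / (10 + 2971^0.6) * 2.3
= 2.125

2.125


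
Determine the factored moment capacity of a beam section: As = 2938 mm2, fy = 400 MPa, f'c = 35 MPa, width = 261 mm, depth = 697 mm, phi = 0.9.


a = As * fy / (0.85 * f'c * b)
= 2938 * 400 / (0.85 * 35 * 261)
= 151.3507 mm
Mn = As * fy * (d - a/2) / 10^6
= 730.1808 kN-m
phi*Mn = 0.9 * 730.1808 = 657.16 kN-m

657.16


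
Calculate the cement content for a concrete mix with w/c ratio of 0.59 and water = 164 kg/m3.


Cement = water / (w/c)
= 164 / 0.59
= 278.0 kg/m3

278.0


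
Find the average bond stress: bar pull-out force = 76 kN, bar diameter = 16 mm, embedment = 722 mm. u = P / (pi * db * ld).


u = P / (pi * db * ld)
= 76 * 1000 / (pi * 16 * 722)
= 2.094 MPa

2.094


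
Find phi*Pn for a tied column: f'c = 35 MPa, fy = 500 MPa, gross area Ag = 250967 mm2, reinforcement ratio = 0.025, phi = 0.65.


Ast = rho * Ag = 0.025 * 250967 = 6274.175 mm2
phi*Pn = 0.65 * 0.80 * (0.85 * 35 * (250967 - 6274.175) + 500 * 6274.175) / 1000
= 5416.68 kN

5416.68


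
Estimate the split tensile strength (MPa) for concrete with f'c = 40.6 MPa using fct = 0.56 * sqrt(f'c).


fct = 0.56 * sqrt(40.6)
= 0.56 * 6.372
= 3.568 MPa

3.568


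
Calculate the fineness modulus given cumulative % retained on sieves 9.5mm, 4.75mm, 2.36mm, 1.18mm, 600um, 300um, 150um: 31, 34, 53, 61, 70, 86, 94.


FM = sum(cumulative % retained) / 100
= 429 / 100
= 4.29

4.29


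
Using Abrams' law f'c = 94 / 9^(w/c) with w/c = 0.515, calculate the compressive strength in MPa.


f'c = 94 / 9^0.515
= 94 / 3.101
= 30.32 MPa

30.32


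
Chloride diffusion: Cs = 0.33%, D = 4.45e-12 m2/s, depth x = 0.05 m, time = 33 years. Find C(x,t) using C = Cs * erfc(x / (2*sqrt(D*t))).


t_seconds = 33 * 365.25 * 24 * 3600 = 1041400800.0 s
arg = 0.05 / (2 * sqrt(4.45e-12 * 1041400800.0))
= 0.3672
erfc(0.3672) = 0.6035
C = 0.33 * 0.6035 = 0.1992%

0.1992


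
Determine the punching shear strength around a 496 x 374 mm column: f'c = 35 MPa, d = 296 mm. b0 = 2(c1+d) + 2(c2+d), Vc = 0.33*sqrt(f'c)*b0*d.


b0 = 2*(496 + 296) + 2*(374 + 296) = 2924 mm
Vc = 0.33 * sqrt(35) * 2924 * 296 / 1000
= 1689.73 kN

1689.73


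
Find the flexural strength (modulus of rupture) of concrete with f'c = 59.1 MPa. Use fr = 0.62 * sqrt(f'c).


fr = 0.62 * sqrt(59.1)
= 4.766 MPa

4.766


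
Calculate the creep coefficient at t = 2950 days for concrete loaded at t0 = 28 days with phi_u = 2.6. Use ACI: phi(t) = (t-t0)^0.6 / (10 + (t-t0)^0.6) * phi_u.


dt = 2950 - 28 = 2922
phi = 2922^0.6 / (10 + 2922^0.6) * 2.6
= 2.4

2.4


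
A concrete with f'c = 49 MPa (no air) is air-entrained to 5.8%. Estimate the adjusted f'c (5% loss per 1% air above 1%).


Strength loss = (5.8 - 1) * 5 = 24.0%
f'c = 49 * (1 - 24.0/100)
= 37.24 MPa

37.24


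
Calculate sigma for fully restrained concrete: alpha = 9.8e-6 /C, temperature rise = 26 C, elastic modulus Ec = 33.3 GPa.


sigma = alpha * dT * Ec
= 9.8e-6 * 26 * 33.3 * 1000
= 8.485 MPa

8.485


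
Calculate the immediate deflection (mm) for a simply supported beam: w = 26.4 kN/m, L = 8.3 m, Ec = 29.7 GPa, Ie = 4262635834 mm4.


Convert: L = 8.3 m = 8300 mm, Ec = 29.7 GPa = 29700 MPa
delta = 5 * 26.4 * 8300^4 / (384 * 29700 * 4262635834)
= 12.89 mm

12.89


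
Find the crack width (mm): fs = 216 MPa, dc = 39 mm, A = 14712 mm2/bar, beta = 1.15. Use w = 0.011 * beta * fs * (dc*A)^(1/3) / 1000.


w = 0.011 * beta * fs * (dc * A)^(1/3) / 1000
= 0.011 * 1.15 * 216 * (39 * 14712)^(1/3) / 1000
= 0.227 mm

0.227


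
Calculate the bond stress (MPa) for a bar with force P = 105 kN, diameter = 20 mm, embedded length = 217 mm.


u = P / (pi * db * ld)
= 105 * 1000 / (pi * 20 * 217)
= 7.701 MPa

7.701


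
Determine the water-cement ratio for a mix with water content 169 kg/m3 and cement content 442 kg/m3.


w/c = water / cement
w/c = 169 / 442 = 0.382

0.382


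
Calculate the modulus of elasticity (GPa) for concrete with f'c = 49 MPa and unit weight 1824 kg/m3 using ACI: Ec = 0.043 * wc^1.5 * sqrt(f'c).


Ec = 0.043 * 1824^1.5 * sqrt(49) / 1000
= 23.45 GPa

23.45


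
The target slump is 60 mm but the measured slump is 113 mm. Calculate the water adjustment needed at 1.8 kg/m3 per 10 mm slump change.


Difference = 60 - 113 = -53 mm
Water adjustment = -53 * 1.8 / 10 = -9.5 kg/m3

-9.5


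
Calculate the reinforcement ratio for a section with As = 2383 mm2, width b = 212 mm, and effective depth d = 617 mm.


rho = As / (b * d)
= 2383 / (212 * 617)
= 0.0182

0.0182


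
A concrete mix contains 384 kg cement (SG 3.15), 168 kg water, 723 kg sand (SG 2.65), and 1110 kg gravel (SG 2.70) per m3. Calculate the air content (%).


Vol cement = 384 / (3.15 * 1000) = 0.121905 m3
Vol water = 168 / 1000 = 0.168 m3
Vol sand = 723 / (2.65 * 1000) = 0.27283 m3
Vol gravel = 1110 / (2.70 * 1000) = 0.411111 m3
Total solid + water volume = 0.973846 m3
Air = (1 - 0.973846) * 100 = 2.62%

2.62


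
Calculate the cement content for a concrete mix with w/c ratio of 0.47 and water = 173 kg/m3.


Cement = water / (w/c)
= 173 / 0.47
= 368.1 kg/m3

368.1


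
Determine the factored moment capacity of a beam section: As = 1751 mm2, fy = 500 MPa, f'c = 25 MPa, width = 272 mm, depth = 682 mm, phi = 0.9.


a = As * fy / (0.85 * f'c * b)
= 1751 * 500 / (0.85 * 25 * 272)
= 151.4706 mm
Mn = As * fy * (d - a/2) / 10^6
= 530.7848 kN-m
phi*Mn = 0.9 * 530.7848 = 477.71 kN-m

477.71


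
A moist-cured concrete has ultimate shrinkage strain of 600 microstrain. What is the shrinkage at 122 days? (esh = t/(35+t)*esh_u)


esh(122) = 122 / (35 + 122) * 600
= 122 / 157 * 600
= 466.2 microstrain

466.2


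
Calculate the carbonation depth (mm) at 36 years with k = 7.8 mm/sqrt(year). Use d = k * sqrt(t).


depth = k * sqrt(t)
= 7.8 * sqrt(36)
= 46.8 mm

46.8


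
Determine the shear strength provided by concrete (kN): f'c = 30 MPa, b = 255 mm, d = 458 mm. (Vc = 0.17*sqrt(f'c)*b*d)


Vc = 0.17 * sqrt(30) * 255 * 458 / 1000
= 108.75 kN

108.75


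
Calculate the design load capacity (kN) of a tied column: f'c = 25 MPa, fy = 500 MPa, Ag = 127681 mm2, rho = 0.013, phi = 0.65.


Ast = rho * Ag = 0.013 * 127681 = 1659.853 mm2
phi*Pn = 0.65 * 0.80 * (0.85 * 25 * (127681 - 1659.853) + 500 * 1659.853) / 1000
= 1824.1 kN

1824.1


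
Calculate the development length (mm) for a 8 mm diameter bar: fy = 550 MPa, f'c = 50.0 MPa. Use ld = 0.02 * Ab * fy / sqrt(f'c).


Ab = pi * 8^2 / 4 = 50.265 mm2
ld = 0.02 * 50.265 * 550 / sqrt(50.0)
= 78.2 mm

78.2


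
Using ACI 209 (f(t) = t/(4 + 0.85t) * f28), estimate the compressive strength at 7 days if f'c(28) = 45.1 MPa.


f(7) = 7 / (4 + 0.85 * 7) * 45.1
= 7 / 9.95 * 45.1
= 31.73 MPa

31.73


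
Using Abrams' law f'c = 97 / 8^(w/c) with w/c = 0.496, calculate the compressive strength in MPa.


f'c = 97 / 8^0.496
= 97 / 2.805
= 34.58 MPa

34.58


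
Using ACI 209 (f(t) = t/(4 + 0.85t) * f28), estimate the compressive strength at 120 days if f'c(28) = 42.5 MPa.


f(120) = 120 / (4 + 0.85 * 120) * 42.5
= 120 / 106.0 * 42.5
= 48.11 MPa

48.11


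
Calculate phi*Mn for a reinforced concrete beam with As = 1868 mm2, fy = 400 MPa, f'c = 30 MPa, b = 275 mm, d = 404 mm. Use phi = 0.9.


a = As * fy / (0.85 * f'c * b)
= 1868 * 400 / (0.85 * 30 * 275)
= 106.5526 mm
Mn = As * fy * (d - a/2) / 10^6
= 262.0608 kN-m
phi*Mn = 0.9 * 262.0608 = 235.85 kN-m

235.85


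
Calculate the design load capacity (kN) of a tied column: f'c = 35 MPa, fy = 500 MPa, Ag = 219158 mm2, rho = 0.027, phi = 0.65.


Ast = rho * Ag = 0.027 * 219158 = 5917.266 mm2
phi*Pn = 0.65 * 0.80 * (0.85 * 35 * (219158 - 5917.266) + 500 * 5917.266) / 1000
= 4837.32 kN

4837.32


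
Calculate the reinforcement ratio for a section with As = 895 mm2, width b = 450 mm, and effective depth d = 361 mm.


rho = As / (b * d)
= 895 / (450 * 361)
= 0.0055

0.0055


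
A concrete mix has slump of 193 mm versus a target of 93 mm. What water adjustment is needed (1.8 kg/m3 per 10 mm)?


Difference = 93 - 193 = -100 mm
Water adjustment = -100 * 1.8 / 10 = -18.0 kg/m3

-18.0


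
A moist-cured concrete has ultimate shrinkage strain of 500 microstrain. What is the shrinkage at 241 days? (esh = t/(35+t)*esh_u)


esh(241) = 241 / (35 + 241) * 500
= 241 / 276 * 500
= 436.6 microstrain

436.6


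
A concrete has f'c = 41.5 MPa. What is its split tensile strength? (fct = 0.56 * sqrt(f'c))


fct = 0.56 * sqrt(41.5)
= 0.56 * 6.442
= 3.608 MPa

3.608


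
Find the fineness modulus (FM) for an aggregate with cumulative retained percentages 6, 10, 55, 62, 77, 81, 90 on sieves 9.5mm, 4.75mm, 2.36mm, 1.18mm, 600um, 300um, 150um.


FM = sum(cumulative % retained) / 100
= 381 / 100
= 3.81

3.81


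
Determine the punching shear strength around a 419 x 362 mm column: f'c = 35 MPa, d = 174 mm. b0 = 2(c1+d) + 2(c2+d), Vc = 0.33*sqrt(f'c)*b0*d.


b0 = 2*(419 + 174) + 2*(362 + 174) = 2258 mm
Vc = 0.33 * sqrt(35) * 2258 * 174 / 1000
= 767.05 kN

767.05


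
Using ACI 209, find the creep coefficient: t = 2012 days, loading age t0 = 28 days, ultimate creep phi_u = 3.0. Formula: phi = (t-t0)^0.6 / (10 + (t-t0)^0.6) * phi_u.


dt = 2012 - 28 = 1984
phi = 1984^0.6 / (10 + 1984^0.6) * 3.0
= 2.715

2.715


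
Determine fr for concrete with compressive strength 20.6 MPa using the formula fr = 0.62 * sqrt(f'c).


fr = 0.62 * sqrt(20.6)
= 2.814 MPa

2.814


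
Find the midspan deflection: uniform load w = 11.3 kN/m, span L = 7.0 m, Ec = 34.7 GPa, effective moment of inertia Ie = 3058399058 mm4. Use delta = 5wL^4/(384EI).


Convert: L = 7.0 m = 7000 mm, Ec = 34.7 GPa = 34700 MPa
delta = 5 * 11.3 * 7000^4 / (384 * 34700 * 3058399058)
= 3.33 mm

3.33


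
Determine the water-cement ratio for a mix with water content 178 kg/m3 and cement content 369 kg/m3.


w/c = water / cement
w/c = 178 / 369 = 0.482

0.482


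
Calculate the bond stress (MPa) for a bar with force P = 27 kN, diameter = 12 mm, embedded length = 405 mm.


u = P / (pi * db * ld)
= 27 * 1000 / (pi * 12 * 405)
= 1.768 MPa

1.768


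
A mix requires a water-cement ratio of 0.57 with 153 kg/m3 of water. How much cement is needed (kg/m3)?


Cement = water / (w/c)
= 153 / 0.57
= 268.4 kg/m3

268.4


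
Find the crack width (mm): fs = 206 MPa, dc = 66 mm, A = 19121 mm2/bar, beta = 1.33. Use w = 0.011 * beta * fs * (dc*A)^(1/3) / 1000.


w = 0.011 * beta * fs * (dc * A)^(1/3) / 1000
= 0.011 * 1.33 * 206 * (66 * 19121)^(1/3) / 1000
= 0.326 mm

0.326


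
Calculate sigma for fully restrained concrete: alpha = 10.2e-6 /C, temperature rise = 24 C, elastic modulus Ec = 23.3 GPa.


sigma = alpha * dT * Ec
= 10.2e-6 * 24 * 23.3 * 1000
= 5.704 MPa

5.704


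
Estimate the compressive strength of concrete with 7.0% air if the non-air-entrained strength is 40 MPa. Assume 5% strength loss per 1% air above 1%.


Strength loss = (7.0 - 1) * 5 = 30.0%
f'c = 40 * (1 - 30.0/100)
= 28.0 MPa

28.0


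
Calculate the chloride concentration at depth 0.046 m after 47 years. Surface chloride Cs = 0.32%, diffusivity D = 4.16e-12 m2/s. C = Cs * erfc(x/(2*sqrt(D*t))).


t_seconds = 47 * 365.25 * 24 * 3600 = 1483207200.0 s
arg = 0.046 / (2 * sqrt(4.16e-12 * 1483207200.0))
= 0.2928
erfc(0.2928) = 0.6788
C = 0.32 * 0.6788 = 0.2172%

0.2172


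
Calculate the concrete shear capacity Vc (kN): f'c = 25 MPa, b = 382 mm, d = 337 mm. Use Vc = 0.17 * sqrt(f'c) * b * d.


Vc = 0.17 * sqrt(25) * 382 * 337 / 1000
= 109.42 kN

109.42


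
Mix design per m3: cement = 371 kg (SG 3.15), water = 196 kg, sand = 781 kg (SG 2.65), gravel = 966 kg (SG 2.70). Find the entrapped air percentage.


Vol cement = 371 / (3.15 * 1000) = 0.117778 m3
Vol water = 196 / 1000 = 0.196 m3
Vol sand = 781 / (2.65 * 1000) = 0.294717 m3
Vol gravel = 966 / (2.70 * 1000) = 0.357778 m3
Total solid + water volume = 0.966273 m3
Air = (1 - 0.966273) * 100 = 3.37%

3.37


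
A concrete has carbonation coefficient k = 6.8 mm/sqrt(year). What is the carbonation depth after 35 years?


depth = k * sqrt(t)
= 6.8 * sqrt(35)
= 40.23 mm

40.23


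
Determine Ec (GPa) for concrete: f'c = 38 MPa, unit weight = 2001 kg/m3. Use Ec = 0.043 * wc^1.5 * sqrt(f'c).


Ec = 0.043 * 2001^1.5 * sqrt(38) / 1000
= 23.73 GPa

23.73


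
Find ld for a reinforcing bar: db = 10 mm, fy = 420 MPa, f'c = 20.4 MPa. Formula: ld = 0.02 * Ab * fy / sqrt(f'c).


Ab = pi * 10^2 / 4 = 78.54 mm2
ld = 0.02 * 78.54 * 420 / sqrt(20.4)
= 146.1 mm

146.1


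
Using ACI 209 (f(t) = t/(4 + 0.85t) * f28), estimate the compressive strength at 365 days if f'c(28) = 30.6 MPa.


f(365) = 365 / (4 + 0.85 * 365) * 30.6
= 365 / 314.25 * 30.6
= 35.54 MPa

35.54


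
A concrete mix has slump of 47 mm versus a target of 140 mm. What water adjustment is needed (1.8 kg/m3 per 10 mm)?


Difference = 140 - 47 = 93 mm
Water adjustment = 93 * 1.8 / 10 = 16.7 kg/m3

16.7


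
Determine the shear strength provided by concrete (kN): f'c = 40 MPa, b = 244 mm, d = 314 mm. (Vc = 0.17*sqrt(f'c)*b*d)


Vc = 0.17 * sqrt(40) * 244 * 314 / 1000
= 82.38 kN

82.38


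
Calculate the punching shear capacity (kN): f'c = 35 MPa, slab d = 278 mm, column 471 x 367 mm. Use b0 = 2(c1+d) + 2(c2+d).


b0 = 2*(471 + 278) + 2*(367 + 278) = 2788 mm
Vc = 0.33 * sqrt(35) * 2788 * 278 / 1000
= 1513.16 kN

1513.16


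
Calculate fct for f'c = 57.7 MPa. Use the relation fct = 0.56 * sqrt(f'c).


fct = 0.56 * sqrt(57.7)
= 0.56 * 7.596
= 4.254 MPa

4.254


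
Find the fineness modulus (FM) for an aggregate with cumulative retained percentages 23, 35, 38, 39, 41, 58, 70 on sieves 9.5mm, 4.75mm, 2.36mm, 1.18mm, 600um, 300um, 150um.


FM = sum(cumulative % retained) / 100
= 304 / 100
= 3.04

3.04


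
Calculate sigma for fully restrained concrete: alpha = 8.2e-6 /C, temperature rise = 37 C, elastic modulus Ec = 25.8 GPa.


sigma = alpha * dT * Ec
= 8.2e-6 * 37 * 25.8 * 1000
= 7.828 MPa

7.828


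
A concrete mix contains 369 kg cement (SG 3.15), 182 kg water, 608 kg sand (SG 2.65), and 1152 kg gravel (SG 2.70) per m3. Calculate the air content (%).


Vol cement = 369 / (3.15 * 1000) = 0.117143 m3
Vol water = 182 / 1000 = 0.182 m3
Vol sand = 608 / (2.65 * 1000) = 0.229434 m3
Vol gravel = 1152 / (2.70 * 1000) = 0.426667 m3
Total solid + water volume = 0.955243 m3
Air = (1 - 0.955243) * 100 = 4.48%

4.48


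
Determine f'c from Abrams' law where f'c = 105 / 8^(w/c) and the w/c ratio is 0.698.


f'c = 105 / 8^0.698
= 105 / 4.269
= 24.59 MPa

24.59


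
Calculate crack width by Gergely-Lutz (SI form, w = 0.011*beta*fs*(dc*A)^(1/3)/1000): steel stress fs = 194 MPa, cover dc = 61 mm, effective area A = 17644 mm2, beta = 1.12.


w = 0.011 * beta * fs * (dc * A)^(1/3) / 1000
= 0.011 * 1.12 * 194 * (61 * 17644)^(1/3) / 1000
= 0.245 mm

0.245


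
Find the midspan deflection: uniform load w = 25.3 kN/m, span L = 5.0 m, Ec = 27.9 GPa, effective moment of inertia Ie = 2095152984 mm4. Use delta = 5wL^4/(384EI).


Convert: L = 5.0 m = 5000 mm, Ec = 27.9 GPa = 27900 MPa
delta = 5 * 25.3 * 5000^4 / (384 * 27900 * 2095152984)
= 3.52 mm

3.52


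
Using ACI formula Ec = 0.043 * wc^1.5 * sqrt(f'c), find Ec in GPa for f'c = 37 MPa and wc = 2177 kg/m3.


Ec = 0.043 * 2177^1.5 * sqrt(37) / 1000
= 26.57 GPa

26.57


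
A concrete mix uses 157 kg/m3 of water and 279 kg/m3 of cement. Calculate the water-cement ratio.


w/c = water / cement
w/c = 157 / 279 = 0.563

0.563


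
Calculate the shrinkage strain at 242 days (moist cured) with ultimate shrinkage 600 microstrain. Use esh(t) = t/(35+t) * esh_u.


esh(242) = 242 / (35 + 242) * 600
= 242 / 277 * 600
= 524.2 microstrain

524.2


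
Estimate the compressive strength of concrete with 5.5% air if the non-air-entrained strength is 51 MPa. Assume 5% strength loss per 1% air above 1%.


Strength loss = (5.5 - 1) * 5 = 22.5%
f'c = 51 * (1 - 22.5/100)
= 39.52 MPa

39.52


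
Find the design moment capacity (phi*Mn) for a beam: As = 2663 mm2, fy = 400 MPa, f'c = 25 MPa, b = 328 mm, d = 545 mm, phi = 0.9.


a = As * fy / (0.85 * f'c * b)
= 2663 * 400 / (0.85 * 25 * 328)
= 152.8264 mm
Mn = As * fy * (d - a/2) / 10^6
= 499.1387 kN-m
phi*Mn = 0.9 * 499.1387 = 449.22 kN-m

449.22


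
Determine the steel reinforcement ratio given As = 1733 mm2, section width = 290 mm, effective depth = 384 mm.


rho = As / (b * d)
= 1733 / (290 * 384)
= 0.0156

0.0156


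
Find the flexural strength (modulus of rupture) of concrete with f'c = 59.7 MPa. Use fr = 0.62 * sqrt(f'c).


fr = 0.62 * sqrt(59.7)
= 4.79 MPa

4.79


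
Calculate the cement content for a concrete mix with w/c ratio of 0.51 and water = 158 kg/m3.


Cement = water / (w/c)
= 158 / 0.51
= 309.8 kg/m3

309.8


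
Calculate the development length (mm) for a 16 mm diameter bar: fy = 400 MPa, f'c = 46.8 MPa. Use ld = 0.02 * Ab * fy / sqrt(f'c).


Ab = pi * 16^2 / 4 = 201.062 mm2
ld = 0.02 * 201.062 * 400 / sqrt(46.8)
= 235.1 mm

235.1


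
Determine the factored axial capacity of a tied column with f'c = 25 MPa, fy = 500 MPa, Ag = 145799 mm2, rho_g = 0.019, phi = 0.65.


Ast = rho * Ag = 0.019 * 145799 = 2770.181 mm2
phi*Pn = 0.65 * 0.80 * (0.85 * 25 * (145799 - 2770.181) + 500 * 2770.181) / 1000
= 2300.72 kN

2300.72


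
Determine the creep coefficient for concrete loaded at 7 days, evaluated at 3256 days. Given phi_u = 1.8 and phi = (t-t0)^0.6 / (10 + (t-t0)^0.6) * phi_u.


dt = 3256 - 7 = 3249
phi = 3249^0.6 / (10 + 3249^0.6) * 1.8
= 1.67

1.67


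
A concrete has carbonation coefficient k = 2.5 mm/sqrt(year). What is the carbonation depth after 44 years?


depth = k * sqrt(t)
= 2.5 * sqrt(44)
= 16.58 mm

16.58


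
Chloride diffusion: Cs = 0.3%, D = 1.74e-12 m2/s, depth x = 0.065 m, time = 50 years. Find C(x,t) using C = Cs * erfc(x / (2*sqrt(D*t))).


t_seconds = 50 * 365.25 * 24 * 3600 = 1577880000.0 s
arg = 0.065 / (2 * sqrt(1.74e-12 * 1577880000.0))
= 0.6203
erfc(0.6203) = 0.3804
C = 0.3 * 0.3804 = 0.1141%

0.1141


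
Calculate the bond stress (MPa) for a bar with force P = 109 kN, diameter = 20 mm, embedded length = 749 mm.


u = P / (pi * db * ld)
= 109 * 1000 / (pi * 20 * 749)
= 2.316 MPa

2.316


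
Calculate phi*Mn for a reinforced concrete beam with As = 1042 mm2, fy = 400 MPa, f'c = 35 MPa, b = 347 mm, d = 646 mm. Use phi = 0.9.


a = As * fy / (0.85 * f'c * b)
= 1042 * 400 / (0.85 * 35 * 347)
= 40.3749 mm
Mn = As * fy * (d - a/2) / 10^6
= 260.8387 kN-m
phi*Mn = 0.9 * 260.8387 = 234.75 kN-m

234.75


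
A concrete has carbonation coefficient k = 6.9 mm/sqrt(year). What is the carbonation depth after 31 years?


depth = k * sqrt(t)
= 6.9 * sqrt(31)
= 38.42 mm

38.42


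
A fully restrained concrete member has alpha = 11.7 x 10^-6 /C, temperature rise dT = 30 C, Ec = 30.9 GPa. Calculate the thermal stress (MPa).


sigma = alpha * dT * Ec
= 11.7e-6 * 30 * 30.9 * 1000
= 10.846 MPa

10.846


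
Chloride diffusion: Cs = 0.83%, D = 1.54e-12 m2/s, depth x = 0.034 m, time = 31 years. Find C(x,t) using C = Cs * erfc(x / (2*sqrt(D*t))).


t_seconds = 31 * 365.25 * 24 * 3600 = 978285600.0 s
arg = 0.034 / (2 * sqrt(1.54e-12 * 978285600.0))
= 0.438
erfc(0.438) = 0.5357
C = 0.83 * 0.5357 = 0.4446%

0.4446


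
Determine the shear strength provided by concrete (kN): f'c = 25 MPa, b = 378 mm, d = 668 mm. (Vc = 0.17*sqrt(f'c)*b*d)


Vc = 0.17 * sqrt(25) * 378 * 668 / 1000
= 214.63 kN

214.63


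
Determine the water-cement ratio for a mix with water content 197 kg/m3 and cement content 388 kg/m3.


w/c = water / cement
w/c = 197 / 388 = 0.508

0.508


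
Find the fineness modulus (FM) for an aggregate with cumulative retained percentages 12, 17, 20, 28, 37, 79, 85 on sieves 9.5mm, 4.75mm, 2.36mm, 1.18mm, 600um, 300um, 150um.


FM = sum(cumulative % retained) / 100
= 278 / 100
= 2.78

2.78


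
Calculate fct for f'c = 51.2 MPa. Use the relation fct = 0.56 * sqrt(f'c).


fct = 0.56 * sqrt(51.2)
= 0.56 * 7.155
= 4.007 MPa

4.007


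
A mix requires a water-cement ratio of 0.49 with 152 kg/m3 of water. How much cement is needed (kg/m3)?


Cement = water / (w/c)
= 152 / 0.49
= 310.2 kg/m3

310.2


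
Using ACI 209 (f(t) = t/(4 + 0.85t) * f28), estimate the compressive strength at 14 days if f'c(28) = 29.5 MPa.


f(14) = 14 / (4 + 0.85 * 14) * 29.5
= 14 / 15.9 * 29.5
= 25.97 MPa

25.97


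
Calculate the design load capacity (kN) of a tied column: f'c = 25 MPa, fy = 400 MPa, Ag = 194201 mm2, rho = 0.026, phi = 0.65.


Ast = rho * Ag = 0.026 * 194201 = 5049.226 mm2
phi*Pn = 0.65 * 0.80 * (0.85 * 25 * (194201 - 5049.226) + 400 * 5049.226) / 1000
= 3140.37 kN

3140.37


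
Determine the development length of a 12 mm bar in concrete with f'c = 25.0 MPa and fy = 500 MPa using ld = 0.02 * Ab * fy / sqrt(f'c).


Ab = pi * 12^2 / 4 = 113.097 mm2
ld = 0.02 * 113.097 * 500 / sqrt(25.0)
= 226.2 mm

226.2


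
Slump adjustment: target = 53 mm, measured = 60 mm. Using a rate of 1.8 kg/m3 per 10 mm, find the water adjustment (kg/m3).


Difference = 53 - 60 = -7 mm
Water adjustment = -7 * 1.8 / 10 = -1.3 kg/m3

-1.3


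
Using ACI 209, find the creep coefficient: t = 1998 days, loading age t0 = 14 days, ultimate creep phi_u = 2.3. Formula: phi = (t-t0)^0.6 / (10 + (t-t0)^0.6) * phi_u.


dt = 1998 - 14 = 1984
phi = 1984^0.6 / (10 + 1984^0.6) * 2.3
= 2.081

2.081


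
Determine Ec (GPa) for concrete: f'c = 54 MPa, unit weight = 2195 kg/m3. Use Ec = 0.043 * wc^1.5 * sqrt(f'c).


Ec = 0.043 * 2195^1.5 * sqrt(54) / 1000
= 32.5 GPa

32.5


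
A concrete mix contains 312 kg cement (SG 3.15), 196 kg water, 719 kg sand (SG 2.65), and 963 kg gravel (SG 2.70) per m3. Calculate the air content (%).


Vol cement = 312 / (3.15 * 1000) = 0.099048 m3
Vol water = 196 / 1000 = 0.196 m3
Vol sand = 719 / (2.65 * 1000) = 0.271321 m3
Vol gravel = 963 / (2.70 * 1000) = 0.356667 m3
Total solid + water volume = 0.923035 m3
Air = (1 - 0.923035) * 100 = 7.7%

7.7


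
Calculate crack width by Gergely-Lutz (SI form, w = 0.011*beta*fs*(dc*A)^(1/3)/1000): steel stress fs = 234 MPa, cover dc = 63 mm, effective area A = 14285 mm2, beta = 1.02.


w = 0.011 * beta * fs * (dc * A)^(1/3) / 1000
= 0.011 * 1.02 * 234 * (63 * 14285)^(1/3) / 1000
= 0.253 mm

0.253


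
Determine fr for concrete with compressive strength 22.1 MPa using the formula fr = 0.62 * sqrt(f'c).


fr = 0.62 * sqrt(22.1)
= 2.915 MPa

2.915


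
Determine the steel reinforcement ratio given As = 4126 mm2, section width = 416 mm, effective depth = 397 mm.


rho = As / (b * d)
= 4126 / (416 * 397)
= 0.025

0.025


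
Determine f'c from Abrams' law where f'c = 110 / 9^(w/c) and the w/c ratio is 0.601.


f'c = 110 / 9^0.601
= 110 / 3.745
= 29.37 MPa

29.37


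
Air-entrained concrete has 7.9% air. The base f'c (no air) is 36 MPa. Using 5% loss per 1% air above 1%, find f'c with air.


Strength loss = (7.9 - 1) * 5 = 34.5%
f'c = 36 * (1 - 34.5/100)
= 23.58 MPa

23.58


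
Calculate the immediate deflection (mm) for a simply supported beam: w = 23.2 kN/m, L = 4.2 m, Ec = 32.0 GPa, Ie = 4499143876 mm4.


Convert: L = 4.2 m = 4200 mm, Ec = 32.0 GPa = 32000 MPa
delta = 5 * 23.2 * 4200^4 / (384 * 32000 * 4499143876)
= 0.65 mm

0.65


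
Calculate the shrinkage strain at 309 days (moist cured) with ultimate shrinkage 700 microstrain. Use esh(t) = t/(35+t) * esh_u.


esh(309) = 309 / (35 + 309) * 700
= 309 / 344 * 700
= 628.8 microstrain

628.8


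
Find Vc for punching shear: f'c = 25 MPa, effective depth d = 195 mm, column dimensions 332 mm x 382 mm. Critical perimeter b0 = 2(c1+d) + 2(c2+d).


b0 = 2*(332 + 195) + 2*(382 + 195) = 2208 mm
Vc = 0.33 * sqrt(25) * 2208 * 195 / 1000
= 710.42 kN

710.42


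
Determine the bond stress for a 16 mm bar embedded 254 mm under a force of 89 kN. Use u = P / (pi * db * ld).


u = P / (pi * db * ld)
= 89 * 1000 / (pi * 16 * 254)
= 6.971 MPa

6.971


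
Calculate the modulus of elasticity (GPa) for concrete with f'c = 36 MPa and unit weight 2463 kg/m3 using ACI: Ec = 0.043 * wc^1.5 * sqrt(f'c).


Ec = 0.043 * 2463^1.5 * sqrt(36) / 1000
= 31.54 GPa

31.54


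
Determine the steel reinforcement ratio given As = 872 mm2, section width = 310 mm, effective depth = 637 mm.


rho = As / (b * d)
= 872 / (310 * 637)
= 0.0044

0.0044


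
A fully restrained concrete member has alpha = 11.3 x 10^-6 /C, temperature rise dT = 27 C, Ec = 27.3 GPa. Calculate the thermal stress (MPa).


sigma = alpha * dT * Ec
= 11.3e-6 * 27 * 27.3 * 1000
= 8.329 MPa

8.329


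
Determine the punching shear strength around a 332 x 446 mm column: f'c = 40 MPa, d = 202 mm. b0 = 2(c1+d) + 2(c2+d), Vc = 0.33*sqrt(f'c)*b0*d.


b0 = 2*(332 + 202) + 2*(446 + 202) = 2364 mm
Vc = 0.33 * sqrt(40) * 2364 * 202 / 1000
= 996.65 kN

996.65


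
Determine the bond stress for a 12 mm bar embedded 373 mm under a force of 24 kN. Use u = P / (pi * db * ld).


u = P / (pi * db * ld)
= 24 * 1000 / (pi * 12 * 373)
= 1.707 MPa

1.707


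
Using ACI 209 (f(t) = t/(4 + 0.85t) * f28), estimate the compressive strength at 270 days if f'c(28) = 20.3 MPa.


f(270) = 270 / (4 + 0.85 * 270) * 20.3
= 270 / 233.5 * 20.3
= 23.47 MPa

23.47


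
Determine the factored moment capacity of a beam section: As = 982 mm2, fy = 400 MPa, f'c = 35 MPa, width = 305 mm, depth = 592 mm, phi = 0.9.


a = As * fy / (0.85 * f'c * b)
= 982 * 400 / (0.85 * 35 * 305)
= 43.2897 mm
Mn = As * fy * (d - a/2) / 10^6
= 224.0355 kN-m
phi*Mn = 0.9 * 224.0355 = 201.63 kN-m

201.63


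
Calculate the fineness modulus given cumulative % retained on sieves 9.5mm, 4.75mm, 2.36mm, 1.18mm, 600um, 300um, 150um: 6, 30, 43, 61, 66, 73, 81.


FM = sum(cumulative % retained) / 100
= 360 / 100
= 3.6

3.6


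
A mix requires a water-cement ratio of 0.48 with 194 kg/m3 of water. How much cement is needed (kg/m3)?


Cement = water / (w/c)
= 194 / 0.48
= 404.2 kg/m3

404.2


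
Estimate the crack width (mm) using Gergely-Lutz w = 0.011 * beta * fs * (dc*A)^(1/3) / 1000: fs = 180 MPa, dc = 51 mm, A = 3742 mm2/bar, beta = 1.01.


w = 0.011 * beta * fs * (dc * A)^(1/3) / 1000
= 0.011 * 1.01 * 180 * (51 * 3742)^(1/3) / 1000
= 0.115 mm

0.115


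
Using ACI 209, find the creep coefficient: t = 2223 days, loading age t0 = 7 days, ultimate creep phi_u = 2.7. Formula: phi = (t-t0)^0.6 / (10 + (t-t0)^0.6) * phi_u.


dt = 2223 - 7 = 2216
phi = 2216^0.6 / (10 + 2216^0.6) * 2.7
= 2.458

2.458


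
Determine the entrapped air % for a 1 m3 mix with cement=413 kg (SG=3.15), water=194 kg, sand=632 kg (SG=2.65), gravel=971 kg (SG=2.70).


Vol cement = 413 / (3.15 * 1000) = 0.131111 m3
Vol water = 194 / 1000 = 0.194 m3
Vol sand = 632 / (2.65 * 1000) = 0.238491 m3
Vol gravel = 971 / (2.70 * 1000) = 0.35963 m3
Total solid + water volume = 0.923231 m3
Air = (1 - 0.923231) * 100 = 7.68%

7.68


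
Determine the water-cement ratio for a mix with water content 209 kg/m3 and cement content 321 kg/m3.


w/c = water / cement
w/c = 209 / 321 = 0.651

0.651


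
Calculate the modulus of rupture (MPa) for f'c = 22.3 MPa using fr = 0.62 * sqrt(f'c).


fr = 0.62 * sqrt(22.3)
= 2.928 MPa

2.928


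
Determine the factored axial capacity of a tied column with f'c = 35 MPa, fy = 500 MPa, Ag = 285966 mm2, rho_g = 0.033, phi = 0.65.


Ast = rho * Ag = 0.033 * 285966 = 9436.878 mm2
phi*Pn = 0.65 * 0.80 * (0.85 * 35 * (285966 - 9436.878) + 500 * 9436.878) / 1000
= 6731.49 kN

6731.49


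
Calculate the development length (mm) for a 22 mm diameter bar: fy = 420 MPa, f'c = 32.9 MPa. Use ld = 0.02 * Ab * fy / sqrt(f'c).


Ab = pi * 22^2 / 4 = 380.133 mm2
ld = 0.02 * 380.133 * 420 / sqrt(32.9)
= 556.7 mm

556.7


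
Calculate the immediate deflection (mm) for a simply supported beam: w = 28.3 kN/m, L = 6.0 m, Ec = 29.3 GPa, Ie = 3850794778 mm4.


Convert: L = 6.0 m = 6000 mm, Ec = 29.3 GPa = 29300 MPa
delta = 5 * 28.3 * 6000^4 / (384 * 29300 * 3850794778)
= 4.23 mm

4.23


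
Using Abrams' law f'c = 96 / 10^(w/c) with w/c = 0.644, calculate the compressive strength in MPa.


f'c = 96 / 10^0.644
= 96 / 4.406
= 21.79 MPa

21.79


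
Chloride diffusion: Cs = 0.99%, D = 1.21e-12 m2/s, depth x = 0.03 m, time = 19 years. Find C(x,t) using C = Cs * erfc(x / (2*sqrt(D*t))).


t_seconds = 19 * 365.25 * 24 * 3600 = 599594400.0 s
arg = 0.03 / (2 * sqrt(1.21e-12 * 599594400.0))
= 0.5569
erfc(0.5569) = 0.431
C = 0.99 * 0.431 = 0.4266%

0.4266


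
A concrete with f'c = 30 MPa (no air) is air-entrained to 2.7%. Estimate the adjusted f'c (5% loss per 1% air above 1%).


Strength loss = (2.7 - 1) * 5 = 8.5%
f'c = 30 * (1 - 8.5/100)
= 27.45 MPa

27.45


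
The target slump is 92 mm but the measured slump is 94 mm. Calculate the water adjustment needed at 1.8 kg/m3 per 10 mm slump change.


Difference = 92 - 94 = -2 mm
Water adjustment = -2 * 1.8 / 10 = -0.4 kg/m3

-0.4


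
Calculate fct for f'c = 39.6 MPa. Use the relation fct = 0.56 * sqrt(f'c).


fct = 0.56 * sqrt(39.6)
= 0.56 * 6.293
= 3.524 MPa

3.524


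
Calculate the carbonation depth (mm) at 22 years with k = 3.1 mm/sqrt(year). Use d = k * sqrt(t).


depth = k * sqrt(t)
= 3.1 * sqrt(22)
= 14.54 mm

14.54


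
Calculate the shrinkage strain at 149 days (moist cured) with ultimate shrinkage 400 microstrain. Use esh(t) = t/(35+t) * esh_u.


esh(149) = 149 / (35 + 149) * 400
= 149 / 184 * 400
= 323.9 microstrain

323.9


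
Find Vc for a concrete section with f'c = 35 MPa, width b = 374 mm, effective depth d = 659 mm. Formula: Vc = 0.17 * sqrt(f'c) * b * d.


Vc = 0.17 * sqrt(35) * 374 * 659 / 1000
= 247.88 kN

247.88


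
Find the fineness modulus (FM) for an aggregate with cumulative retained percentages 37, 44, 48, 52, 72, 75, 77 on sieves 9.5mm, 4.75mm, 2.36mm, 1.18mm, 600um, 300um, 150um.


FM = sum(cumulative % retained) / 100
= 405 / 100
= 4.05

4.05


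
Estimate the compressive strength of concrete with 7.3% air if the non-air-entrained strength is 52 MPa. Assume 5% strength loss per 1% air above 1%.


Strength loss = (7.3 - 1) * 5 = 31.5%
f'c = 52 * (1 - 31.5/100)
= 35.62 MPa

35.62


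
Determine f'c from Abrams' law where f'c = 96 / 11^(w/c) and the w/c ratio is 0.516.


f'c = 96 / 11^0.516
= 96 / 3.446
= 27.86 MPa

27.86


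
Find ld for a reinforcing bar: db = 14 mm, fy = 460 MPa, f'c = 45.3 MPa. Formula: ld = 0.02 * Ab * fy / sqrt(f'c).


Ab = pi * 14^2 / 4 = 153.938 mm2
ld = 0.02 * 153.938 * 460 / sqrt(45.3)
= 210.4 mm

210.4


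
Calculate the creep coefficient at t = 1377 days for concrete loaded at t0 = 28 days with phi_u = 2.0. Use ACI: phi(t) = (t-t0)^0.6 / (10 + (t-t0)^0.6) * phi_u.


dt = 1377 - 28 = 1349
phi = 1349^0.6 / (10 + 1349^0.6) * 2.0
= 1.766

1.766


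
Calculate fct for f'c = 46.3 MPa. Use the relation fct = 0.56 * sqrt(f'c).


fct = 0.56 * sqrt(46.3)
= 0.56 * 6.804
= 3.81 MPa

3.81


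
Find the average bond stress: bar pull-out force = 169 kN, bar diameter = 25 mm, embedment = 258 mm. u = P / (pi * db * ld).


u = P / (pi * db * ld)
= 169 * 1000 / (pi * 25 * 258)
= 8.34 MPa

8.34


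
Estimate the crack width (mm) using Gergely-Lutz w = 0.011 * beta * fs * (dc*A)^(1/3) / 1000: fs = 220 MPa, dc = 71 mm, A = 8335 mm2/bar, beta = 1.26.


w = 0.011 * beta * fs * (dc * A)^(1/3) / 1000
= 0.011 * 1.26 * 220 * (71 * 8335)^(1/3) / 1000
= 0.256 mm

0.256


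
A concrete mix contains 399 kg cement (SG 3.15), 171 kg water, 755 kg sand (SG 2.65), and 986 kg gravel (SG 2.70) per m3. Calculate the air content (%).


Vol cement = 399 / (3.15 * 1000) = 0.126667 m3
Vol water = 171 / 1000 = 0.171 m3
Vol sand = 755 / (2.65 * 1000) = 0.284906 m3
Vol gravel = 986 / (2.70 * 1000) = 0.365185 m3
Total solid + water volume = 0.947758 m3
Air = (1 - 0.947758) * 100 = 5.22%

5.22


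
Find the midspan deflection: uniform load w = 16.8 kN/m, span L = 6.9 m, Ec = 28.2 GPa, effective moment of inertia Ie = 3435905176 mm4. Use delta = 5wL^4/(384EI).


Convert: L = 6.9 m = 6900 mm, Ec = 28.2 GPa = 28200 MPa
delta = 5 * 16.8 * 6900^4 / (384 * 28200 * 3435905176)
= 5.12 mm

5.12


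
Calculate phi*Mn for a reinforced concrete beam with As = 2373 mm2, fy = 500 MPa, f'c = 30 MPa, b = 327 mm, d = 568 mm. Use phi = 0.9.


a = As * fy / (0.85 * f'c * b)
= 2373 * 500 / (0.85 * 30 * 327)
= 142.2918 mm
Mn = As * fy * (d - a/2) / 10^6
= 589.5174 kN-m
phi*Mn = 0.9 * 589.5174 = 530.57 kN-m

530.57


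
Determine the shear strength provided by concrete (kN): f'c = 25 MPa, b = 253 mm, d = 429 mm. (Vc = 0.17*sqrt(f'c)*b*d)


Vc = 0.17 * sqrt(25) * 253 * 429 / 1000
= 92.26 kN

92.26


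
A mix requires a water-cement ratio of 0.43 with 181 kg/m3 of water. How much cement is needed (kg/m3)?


Cement = water / (w/c)
= 181 / 0.43
= 420.9 kg/m3

420.9


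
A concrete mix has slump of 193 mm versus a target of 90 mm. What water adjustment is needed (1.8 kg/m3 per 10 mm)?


Difference = 90 - 193 = -103 mm
Water adjustment = -103 * 1.8 / 10 = -18.5 kg/m3

-18.5


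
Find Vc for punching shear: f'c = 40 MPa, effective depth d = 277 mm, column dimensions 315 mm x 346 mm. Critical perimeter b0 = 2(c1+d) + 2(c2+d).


b0 = 2*(315 + 277) + 2*(346 + 277) = 2430 mm
Vc = 0.33 * sqrt(40) * 2430 * 277 / 1000
= 1404.85 kN

1404.85


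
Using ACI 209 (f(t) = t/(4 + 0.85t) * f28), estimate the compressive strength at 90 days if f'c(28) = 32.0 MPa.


f(90) = 90 / (4 + 0.85 * 90) * 32.0
= 90 / 80.5 * 32.0
= 35.78 MPa

35.78


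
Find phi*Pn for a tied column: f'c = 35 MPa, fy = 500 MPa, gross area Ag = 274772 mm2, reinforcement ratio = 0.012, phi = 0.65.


Ast = rho * Ag = 0.012 * 274772 = 3297.264 mm2
phi*Pn = 0.65 * 0.80 * (0.85 * 35 * (274772 - 3297.264) + 500 * 3297.264) / 1000
= 5057.0 kN

5057.0


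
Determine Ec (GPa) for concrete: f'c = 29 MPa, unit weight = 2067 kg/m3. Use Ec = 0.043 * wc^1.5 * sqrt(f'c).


Ec = 0.043 * 2067^1.5 * sqrt(29) / 1000
= 21.76 GPa

21.76


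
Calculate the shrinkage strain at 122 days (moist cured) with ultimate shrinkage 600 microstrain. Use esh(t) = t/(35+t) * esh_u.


esh(122) = 122 / (35 + 122) * 600
= 122 / 157 * 600
= 466.2 microstrain

466.2


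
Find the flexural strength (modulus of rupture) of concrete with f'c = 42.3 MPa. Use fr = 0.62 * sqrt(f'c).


fr = 0.62 * sqrt(42.3)
= 4.032 MPa

4.032


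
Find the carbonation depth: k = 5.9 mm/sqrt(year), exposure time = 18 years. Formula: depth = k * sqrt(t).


depth = k * sqrt(t)
= 5.9 * sqrt(18)
= 25.03 mm

25.03
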